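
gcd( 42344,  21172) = 21172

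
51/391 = 3/23 = 0.13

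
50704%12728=12520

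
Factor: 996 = 2^2*3^1*83^1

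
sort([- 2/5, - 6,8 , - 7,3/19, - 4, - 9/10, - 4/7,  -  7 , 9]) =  [ - 7, - 7,-6, - 4, - 9/10, - 4/7, - 2/5,3/19,8, 9]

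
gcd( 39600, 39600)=39600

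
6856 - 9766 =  - 2910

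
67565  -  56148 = 11417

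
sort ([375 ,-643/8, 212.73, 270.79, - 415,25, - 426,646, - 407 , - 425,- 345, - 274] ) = [  -  426, - 425  , - 415, - 407, - 345, - 274, - 643/8, 25,212.73,270.79 , 375,646]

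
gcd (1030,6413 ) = 1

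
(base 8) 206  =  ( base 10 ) 134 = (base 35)3t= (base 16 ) 86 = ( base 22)62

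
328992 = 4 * 82248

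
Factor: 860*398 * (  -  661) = -226247080 = - 2^3 * 5^1*43^1*199^1*661^1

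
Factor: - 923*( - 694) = 2^1 * 13^1*71^1*347^1 = 640562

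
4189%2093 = 3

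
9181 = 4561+4620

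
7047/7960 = 7047/7960  =  0.89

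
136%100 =36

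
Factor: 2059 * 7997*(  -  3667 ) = - 60380172941=-  11^1 * 19^1*29^1*71^1*193^1 * 727^1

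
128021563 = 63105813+64915750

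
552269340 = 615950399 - 63681059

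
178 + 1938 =2116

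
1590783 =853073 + 737710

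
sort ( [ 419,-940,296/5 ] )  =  [ -940, 296/5,419]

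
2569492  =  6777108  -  4207616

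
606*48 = 29088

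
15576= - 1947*(-8)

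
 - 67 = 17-84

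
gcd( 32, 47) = 1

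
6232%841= 345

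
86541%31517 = 23507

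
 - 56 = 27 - 83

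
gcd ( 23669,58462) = 1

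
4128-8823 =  -4695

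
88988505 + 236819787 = 325808292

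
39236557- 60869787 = -21633230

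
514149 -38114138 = -37599989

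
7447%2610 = 2227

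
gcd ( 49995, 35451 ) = 909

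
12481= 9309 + 3172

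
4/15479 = 4/15479 = 0.00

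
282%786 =282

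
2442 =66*37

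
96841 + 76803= 173644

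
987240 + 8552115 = 9539355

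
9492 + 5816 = 15308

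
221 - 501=-280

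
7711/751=10 + 201/751 = 10.27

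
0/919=0 = 0.00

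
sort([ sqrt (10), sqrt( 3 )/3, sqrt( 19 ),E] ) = [ sqrt( 3) /3, E, sqrt( 10), sqrt (19 ) ] 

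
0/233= 0 = 0.00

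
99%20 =19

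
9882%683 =320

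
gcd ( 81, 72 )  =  9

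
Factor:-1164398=-2^1*17^1*23^1 * 1489^1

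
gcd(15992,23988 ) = 7996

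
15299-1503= 13796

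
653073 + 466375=1119448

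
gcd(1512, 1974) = 42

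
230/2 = 115 = 115.00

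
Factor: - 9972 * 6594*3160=  -  2^6*3^3 * 5^1*7^1 * 79^1 *157^1*277^1= -207786962880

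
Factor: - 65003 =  - 65003^1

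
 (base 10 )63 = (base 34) 1T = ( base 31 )21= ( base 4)333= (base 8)77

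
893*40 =35720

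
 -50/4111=-50/4111 =-  0.01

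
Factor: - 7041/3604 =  - 2^ (-2)*3^1*17^ (- 1 )*53^( - 1 )*2347^1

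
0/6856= 0 = 0.00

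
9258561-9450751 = - 192190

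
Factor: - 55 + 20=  - 35 = - 5^1*7^1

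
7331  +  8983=16314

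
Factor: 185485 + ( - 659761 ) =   -  474276=- 2^2 * 3^1* 11^1*3593^1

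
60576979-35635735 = 24941244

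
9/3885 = 3/1295 = 0.00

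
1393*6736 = 9383248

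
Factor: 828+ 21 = 3^1*283^1 = 849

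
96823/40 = 2420+23/40= 2420.57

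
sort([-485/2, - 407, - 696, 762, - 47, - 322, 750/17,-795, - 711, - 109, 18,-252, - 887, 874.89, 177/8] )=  [ - 887,-795,-711,-696,  -  407, - 322,-252, - 485/2, - 109, - 47, 18, 177/8,750/17, 762, 874.89 ]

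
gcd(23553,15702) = 7851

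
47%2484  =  47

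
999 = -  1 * ( - 999 ) 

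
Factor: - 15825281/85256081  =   - 137^1*115513^1 * 85256081^( -1)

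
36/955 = 36/955 = 0.04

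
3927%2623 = 1304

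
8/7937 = 8/7937 =0.00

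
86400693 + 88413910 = 174814603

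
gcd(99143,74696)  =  1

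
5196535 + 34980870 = 40177405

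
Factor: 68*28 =1904 = 2^4*7^1*17^1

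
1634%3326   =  1634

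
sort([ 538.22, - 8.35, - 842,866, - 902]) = [ - 902, - 842,-8.35, 538.22, 866]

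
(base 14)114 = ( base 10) 214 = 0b11010110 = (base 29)7B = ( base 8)326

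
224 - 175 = 49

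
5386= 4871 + 515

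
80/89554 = 40/44777 = 0.00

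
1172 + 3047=4219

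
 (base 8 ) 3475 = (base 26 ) 2J7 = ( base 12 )10A5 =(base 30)21n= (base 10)1853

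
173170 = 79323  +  93847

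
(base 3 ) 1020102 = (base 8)1606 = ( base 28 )146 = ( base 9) 1212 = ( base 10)902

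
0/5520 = 0 = 0.00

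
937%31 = 7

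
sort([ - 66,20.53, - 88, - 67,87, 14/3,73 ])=[ - 88, - 67, - 66, 14/3,20.53, 73,87]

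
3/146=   3/146=0.02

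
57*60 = 3420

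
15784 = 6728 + 9056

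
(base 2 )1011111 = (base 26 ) 3H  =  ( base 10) 95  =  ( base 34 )2r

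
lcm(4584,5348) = 32088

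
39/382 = 39/382=0.10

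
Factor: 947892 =2^2*3^1*11^1 * 43^1*167^1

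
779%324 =131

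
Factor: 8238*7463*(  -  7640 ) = - 2^4*3^1*5^1 * 17^1*191^1*439^1*1373^1 = - 469708682160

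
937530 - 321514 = 616016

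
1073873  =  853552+220321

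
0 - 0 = 0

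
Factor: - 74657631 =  - 3^1*19^1*67^1 * 113^1*173^1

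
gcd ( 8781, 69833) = 1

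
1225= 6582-5357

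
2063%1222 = 841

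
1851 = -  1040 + 2891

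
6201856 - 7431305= - 1229449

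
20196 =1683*12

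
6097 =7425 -1328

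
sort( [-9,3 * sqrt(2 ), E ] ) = [ - 9,E, 3*sqrt( 2 )]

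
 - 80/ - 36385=16/7277 = 0.00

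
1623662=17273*94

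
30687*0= 0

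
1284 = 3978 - 2694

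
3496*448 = 1566208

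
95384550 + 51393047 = 146777597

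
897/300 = 2 + 99/100 = 2.99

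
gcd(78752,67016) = 8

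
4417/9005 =4417/9005=0.49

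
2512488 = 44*57102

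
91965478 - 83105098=8860380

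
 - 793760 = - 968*820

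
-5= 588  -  593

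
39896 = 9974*4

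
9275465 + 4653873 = 13929338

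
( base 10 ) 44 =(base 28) 1G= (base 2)101100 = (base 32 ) 1C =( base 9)48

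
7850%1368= 1010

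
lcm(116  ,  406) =812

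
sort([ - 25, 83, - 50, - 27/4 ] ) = [-50, - 25,  -  27/4,  83]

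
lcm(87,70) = 6090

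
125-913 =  - 788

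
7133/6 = 1188 + 5/6 = 1188.83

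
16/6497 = 16/6497 = 0.00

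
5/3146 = 5/3146=0.00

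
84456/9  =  9384 = 9384.00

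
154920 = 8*19365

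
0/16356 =0 = 0.00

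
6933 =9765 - 2832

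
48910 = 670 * 73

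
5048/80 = 631/10 = 63.10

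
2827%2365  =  462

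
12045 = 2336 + 9709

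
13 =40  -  27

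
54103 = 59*917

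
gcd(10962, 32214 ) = 42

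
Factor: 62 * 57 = 3534 = 2^1*3^1*19^1*31^1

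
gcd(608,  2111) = 1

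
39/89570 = 3/6890 = 0.00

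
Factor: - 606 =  - 2^1*3^1*101^1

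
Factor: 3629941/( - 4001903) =- 7^1*79^ ( - 1) * 283^( - 1)*2897^1 = - 20279/22357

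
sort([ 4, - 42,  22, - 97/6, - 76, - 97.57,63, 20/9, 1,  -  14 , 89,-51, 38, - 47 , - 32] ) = [ - 97.57,-76, - 51, - 47, - 42, - 32, - 97/6, - 14, 1, 20/9, 4, 22, 38, 63, 89]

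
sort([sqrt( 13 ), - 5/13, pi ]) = [ - 5/13,pi,sqrt (13) ] 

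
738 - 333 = 405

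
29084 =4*7271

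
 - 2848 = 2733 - 5581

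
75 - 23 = 52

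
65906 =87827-21921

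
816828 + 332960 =1149788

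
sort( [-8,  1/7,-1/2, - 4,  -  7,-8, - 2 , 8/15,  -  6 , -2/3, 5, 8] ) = [  -  8 ,-8, - 7,-6,-4,  -  2, - 2/3,  -  1/2,  1/7, 8/15, 5 , 8]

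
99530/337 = 295 + 115/337 = 295.34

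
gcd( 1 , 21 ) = 1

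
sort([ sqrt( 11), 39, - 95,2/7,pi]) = [ - 95,2/7,pi,  sqrt( 11) , 39 ]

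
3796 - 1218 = 2578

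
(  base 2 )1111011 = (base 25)4N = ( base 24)53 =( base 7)234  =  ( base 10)123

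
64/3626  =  32/1813=0.02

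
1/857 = 1/857  =  0.00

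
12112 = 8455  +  3657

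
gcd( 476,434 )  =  14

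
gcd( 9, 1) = 1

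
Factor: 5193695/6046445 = 1038739/1209289 = 13^1*43^( - 1)*28123^( - 1 )*79903^1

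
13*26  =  338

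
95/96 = 95/96 = 0.99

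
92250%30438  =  936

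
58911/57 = 1033 + 10/19 = 1033.53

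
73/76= 73/76 = 0.96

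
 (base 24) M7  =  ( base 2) 1000010111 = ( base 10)535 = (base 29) id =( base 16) 217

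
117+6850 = 6967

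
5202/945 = 578/105= 5.50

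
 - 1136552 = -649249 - 487303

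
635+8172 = 8807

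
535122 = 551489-16367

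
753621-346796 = 406825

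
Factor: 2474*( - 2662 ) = -6585788= -2^2*11^3*1237^1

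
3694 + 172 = 3866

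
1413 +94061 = 95474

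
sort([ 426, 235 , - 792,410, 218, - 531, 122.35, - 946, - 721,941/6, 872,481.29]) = [-946, - 792, - 721, - 531, 122.35, 941/6, 218, 235, 410,426, 481.29,872 ] 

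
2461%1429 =1032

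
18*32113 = 578034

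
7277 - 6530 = 747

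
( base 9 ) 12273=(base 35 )6pm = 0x2037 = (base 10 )8247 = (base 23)fdd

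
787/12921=787/12921 = 0.06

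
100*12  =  1200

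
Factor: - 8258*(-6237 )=51505146 = 2^1* 3^4*7^1*11^1*4129^1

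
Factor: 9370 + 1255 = 5^4*17^1 = 10625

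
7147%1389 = 202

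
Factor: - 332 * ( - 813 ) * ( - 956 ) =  - 258039696 = - 2^4 * 3^1*83^1 * 239^1*271^1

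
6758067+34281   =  6792348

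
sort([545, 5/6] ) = [5/6, 545]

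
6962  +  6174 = 13136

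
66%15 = 6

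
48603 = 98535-49932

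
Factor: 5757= 3^1 * 19^1*101^1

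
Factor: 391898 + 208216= 2^1*3^1 * 100019^1 = 600114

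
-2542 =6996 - 9538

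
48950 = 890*55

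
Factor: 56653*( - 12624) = - 2^4*3^1*181^1 * 263^1*313^1 = - 715187472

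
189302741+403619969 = 592922710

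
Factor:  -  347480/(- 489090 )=292/411=2^2 * 3^( - 1) * 73^1*137^( - 1)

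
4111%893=539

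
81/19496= 81/19496 = 0.00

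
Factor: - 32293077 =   -  3^1 * 1319^1*8161^1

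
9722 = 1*9722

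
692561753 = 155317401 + 537244352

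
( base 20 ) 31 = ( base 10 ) 61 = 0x3d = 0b111101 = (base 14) 45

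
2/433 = 2/433 = 0.00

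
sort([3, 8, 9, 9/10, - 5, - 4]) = [- 5, - 4, 9/10, 3, 8, 9 ] 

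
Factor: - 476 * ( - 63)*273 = 8186724  =  2^2 * 3^3*7^3 * 13^1*17^1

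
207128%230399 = 207128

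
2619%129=39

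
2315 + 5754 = 8069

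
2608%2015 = 593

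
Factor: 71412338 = 2^1*1741^1*20509^1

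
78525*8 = 628200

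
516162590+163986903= 680149493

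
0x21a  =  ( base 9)657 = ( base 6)2254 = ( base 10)538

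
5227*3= 15681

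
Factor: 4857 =3^1 * 1619^1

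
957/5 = 191 + 2/5 = 191.40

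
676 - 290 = 386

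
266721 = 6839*39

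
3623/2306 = 1 + 1317/2306 = 1.57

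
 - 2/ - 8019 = 2/8019 = 0.00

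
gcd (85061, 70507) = 1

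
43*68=2924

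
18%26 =18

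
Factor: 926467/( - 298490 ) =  - 2^( - 1)*5^( - 1)*  19^( - 1 ) * 1571^( - 1)*926467^1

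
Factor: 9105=3^1*5^1*607^1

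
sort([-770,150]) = [ - 770, 150] 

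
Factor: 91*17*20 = 30940 = 2^2*5^1*7^1*13^1*17^1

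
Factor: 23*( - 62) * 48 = -68448= - 2^5 * 3^1*23^1*31^1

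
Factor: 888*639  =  2^3*3^3*37^1  *  71^1 =567432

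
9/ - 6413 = -9/6413 = -0.00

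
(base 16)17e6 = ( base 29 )77s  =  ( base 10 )6118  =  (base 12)365A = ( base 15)1c2d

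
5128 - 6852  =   - 1724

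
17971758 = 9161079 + 8810679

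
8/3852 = 2/963 = 0.00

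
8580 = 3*2860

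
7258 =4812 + 2446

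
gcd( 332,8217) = 83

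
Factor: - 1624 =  -2^3*7^1*29^1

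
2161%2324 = 2161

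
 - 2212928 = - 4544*487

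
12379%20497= 12379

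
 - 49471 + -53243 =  - 102714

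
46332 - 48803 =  - 2471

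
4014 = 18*223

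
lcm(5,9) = 45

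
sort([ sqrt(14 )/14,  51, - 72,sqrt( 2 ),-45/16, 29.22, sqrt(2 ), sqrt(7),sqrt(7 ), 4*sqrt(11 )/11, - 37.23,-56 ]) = [ - 72,-56,-37.23,-45/16, sqrt( 14 ) /14,  4*sqrt( 11) /11,sqrt (2), sqrt( 2 ) , sqrt(7 ) , sqrt(7),29.22,51]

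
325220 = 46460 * 7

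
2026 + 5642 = 7668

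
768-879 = -111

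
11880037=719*16523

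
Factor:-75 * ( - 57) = 4275 = 3^2 *5^2*19^1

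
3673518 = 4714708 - 1041190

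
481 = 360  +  121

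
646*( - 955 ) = -616930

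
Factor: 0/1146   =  0 = 0^1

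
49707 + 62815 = 112522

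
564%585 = 564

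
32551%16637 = 15914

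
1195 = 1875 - 680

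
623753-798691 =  - 174938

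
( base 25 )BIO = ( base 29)8lc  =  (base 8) 16265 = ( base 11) 5581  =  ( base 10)7349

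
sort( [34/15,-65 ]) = [ - 65,34/15 ] 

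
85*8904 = 756840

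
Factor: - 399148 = -2^2*99787^1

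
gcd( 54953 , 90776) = 1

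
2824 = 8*353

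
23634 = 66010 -42376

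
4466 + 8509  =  12975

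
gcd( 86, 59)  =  1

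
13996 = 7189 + 6807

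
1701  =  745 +956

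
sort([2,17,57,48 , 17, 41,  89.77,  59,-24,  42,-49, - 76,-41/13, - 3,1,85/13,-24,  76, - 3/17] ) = [-76,-49,  -  24, - 24, - 41/13 ,-3, - 3/17, 1,2,85/13 , 17, 17,41, 42, 48, 57, 59 , 76 , 89.77]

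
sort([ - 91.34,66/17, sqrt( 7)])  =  [ -91.34, sqrt(7),66/17]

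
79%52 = 27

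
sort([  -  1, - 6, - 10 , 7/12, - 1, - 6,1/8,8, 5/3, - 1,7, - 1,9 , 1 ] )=[ - 10, - 6 , - 6, - 1, - 1, - 1,-1,  1/8, 7/12, 1, 5/3,  7, 8, 9] 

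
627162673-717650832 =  -90488159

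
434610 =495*878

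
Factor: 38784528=2^4*3^3*89779^1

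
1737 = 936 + 801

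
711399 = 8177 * 87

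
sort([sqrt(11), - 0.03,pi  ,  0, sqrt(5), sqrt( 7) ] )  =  [ - 0.03,0 , sqrt(5),sqrt(  7),pi,sqrt( 11 )]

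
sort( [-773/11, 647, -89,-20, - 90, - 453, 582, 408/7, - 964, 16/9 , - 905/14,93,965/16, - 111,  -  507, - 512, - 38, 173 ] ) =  [ - 964, - 512, - 507 ,-453, - 111, - 90, - 89, - 773/11, - 905/14,- 38, - 20,  16/9, 408/7,965/16,93, 173,582,647]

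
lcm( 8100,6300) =56700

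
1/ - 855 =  - 1 + 854/855 =- 0.00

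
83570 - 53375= 30195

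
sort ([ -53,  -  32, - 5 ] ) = [ - 53,- 32,-5 ]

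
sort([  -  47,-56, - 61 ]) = [- 61, - 56, - 47]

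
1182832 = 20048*59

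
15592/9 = 15592/9 = 1732.44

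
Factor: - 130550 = - 2^1*5^2*7^1* 373^1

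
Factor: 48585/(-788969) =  - 3^1*5^1*23^( - 1) *41^1 * 79^1 * 34303^( - 1 ) 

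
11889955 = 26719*445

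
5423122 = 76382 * 71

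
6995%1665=335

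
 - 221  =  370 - 591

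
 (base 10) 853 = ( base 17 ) 2G3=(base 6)3541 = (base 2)1101010101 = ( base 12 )5B1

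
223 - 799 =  - 576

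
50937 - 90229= - 39292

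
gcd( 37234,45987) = 1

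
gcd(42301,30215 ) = 6043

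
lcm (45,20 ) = 180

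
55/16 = 3 + 7/16 = 3.44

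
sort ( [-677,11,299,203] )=[  -  677,11,  203,299] 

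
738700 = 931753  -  193053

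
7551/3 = 2517 =2517.00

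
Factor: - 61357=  - 61357^1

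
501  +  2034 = 2535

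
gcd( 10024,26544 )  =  56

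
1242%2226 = 1242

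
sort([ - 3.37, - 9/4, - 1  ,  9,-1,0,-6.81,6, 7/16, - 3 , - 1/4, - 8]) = [ - 8,-6.81,-3.37,-3,-9/4, - 1,-1,-1/4,0,7/16,6, 9] 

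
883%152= 123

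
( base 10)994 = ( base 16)3e2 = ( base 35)se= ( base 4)33202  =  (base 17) 378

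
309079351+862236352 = 1171315703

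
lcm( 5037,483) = 35259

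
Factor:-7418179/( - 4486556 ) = 2^( - 2 ) * 53^( - 1)  *79^1*21163^ ( - 1) *93901^1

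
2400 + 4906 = 7306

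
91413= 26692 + 64721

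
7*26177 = 183239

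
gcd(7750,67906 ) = 2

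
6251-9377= - 3126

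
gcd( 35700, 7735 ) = 595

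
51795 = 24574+27221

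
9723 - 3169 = 6554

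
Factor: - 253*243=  - 61479 = - 3^5*11^1*23^1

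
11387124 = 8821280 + 2565844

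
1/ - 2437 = -1/2437 = - 0.00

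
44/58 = 22/29  =  0.76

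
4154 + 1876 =6030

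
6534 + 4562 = 11096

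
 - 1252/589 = -3 + 515/589  =  - 2.13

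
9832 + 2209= 12041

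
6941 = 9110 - 2169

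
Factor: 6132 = 2^2*3^1 * 7^1*73^1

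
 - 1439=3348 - 4787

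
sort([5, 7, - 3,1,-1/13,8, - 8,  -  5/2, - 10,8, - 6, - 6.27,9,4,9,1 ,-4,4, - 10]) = [-10,- 10, - 8,  -  6.27  ,- 6,-4,- 3, - 5/2, - 1/13, 1 , 1,4,4 , 5, 7,8,8,  9, 9] 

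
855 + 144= 999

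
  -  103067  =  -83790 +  - 19277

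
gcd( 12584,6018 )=2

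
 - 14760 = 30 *(-492)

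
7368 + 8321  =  15689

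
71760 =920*78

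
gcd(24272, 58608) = 592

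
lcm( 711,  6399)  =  6399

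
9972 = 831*12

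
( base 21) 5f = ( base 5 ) 440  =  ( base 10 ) 120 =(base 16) 78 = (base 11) AA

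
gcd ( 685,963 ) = 1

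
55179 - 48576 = 6603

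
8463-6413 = 2050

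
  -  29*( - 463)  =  13427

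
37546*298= 11188708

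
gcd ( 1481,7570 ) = 1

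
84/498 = 14/83 = 0.17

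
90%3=0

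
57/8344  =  57/8344 = 0.01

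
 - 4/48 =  - 1+11/12=- 0.08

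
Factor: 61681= 61681^1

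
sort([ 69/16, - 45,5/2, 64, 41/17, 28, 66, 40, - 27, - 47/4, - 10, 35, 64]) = [ - 45, - 27, - 47/4,  -  10  ,  41/17, 5/2, 69/16,28, 35, 40, 64, 64, 66] 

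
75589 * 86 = 6500654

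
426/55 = 7+41/55= 7.75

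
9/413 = 9/413 =0.02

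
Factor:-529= - 23^2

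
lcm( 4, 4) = 4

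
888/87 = 10  +  6/29 = 10.21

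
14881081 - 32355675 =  - 17474594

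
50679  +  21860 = 72539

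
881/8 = 881/8 = 110.12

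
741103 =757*979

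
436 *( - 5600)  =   - 2441600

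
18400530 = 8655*2126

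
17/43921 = 17/43921 = 0.00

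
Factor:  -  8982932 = - 2^2*7^1 * 31^1*79^1 * 131^1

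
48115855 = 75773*635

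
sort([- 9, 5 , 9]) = [-9,5 , 9]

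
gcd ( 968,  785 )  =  1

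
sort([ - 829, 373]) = [ - 829, 373]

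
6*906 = 5436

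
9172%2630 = 1282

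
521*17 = 8857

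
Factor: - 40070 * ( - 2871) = 115040970=2^1 * 3^2*5^1 *11^1*29^1*4007^1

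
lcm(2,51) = 102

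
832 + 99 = 931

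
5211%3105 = 2106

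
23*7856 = 180688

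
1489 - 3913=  - 2424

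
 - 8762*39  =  -341718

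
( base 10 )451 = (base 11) 380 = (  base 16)1c3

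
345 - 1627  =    -  1282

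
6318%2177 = 1964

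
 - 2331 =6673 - 9004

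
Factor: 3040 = 2^5*5^1*19^1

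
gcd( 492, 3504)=12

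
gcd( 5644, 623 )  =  1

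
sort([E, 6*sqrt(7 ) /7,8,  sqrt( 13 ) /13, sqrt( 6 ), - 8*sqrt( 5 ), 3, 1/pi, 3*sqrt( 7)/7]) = [- 8*sqrt( 5) , sqrt(13 ) /13,1/pi,3*sqrt(7)/7,6*sqrt ( 7)/7, sqrt( 6 ),E,3,8 ]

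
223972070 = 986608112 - 762636042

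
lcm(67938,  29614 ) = 1154946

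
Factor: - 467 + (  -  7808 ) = - 8275 = -5^2*331^1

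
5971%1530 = 1381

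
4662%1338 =648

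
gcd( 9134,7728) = 2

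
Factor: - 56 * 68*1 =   -  3808 = - 2^5*7^1 * 17^1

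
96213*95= 9140235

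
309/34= 309/34=9.09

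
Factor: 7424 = 2^8*29^1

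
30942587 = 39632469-8689882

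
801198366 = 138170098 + 663028268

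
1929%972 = 957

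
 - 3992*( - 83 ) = 331336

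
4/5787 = 4/5787 = 0.00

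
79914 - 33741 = 46173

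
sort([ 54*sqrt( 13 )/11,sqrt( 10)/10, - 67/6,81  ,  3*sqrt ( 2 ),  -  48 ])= [- 48  , - 67/6 , sqrt( 10)/10,3*sqrt( 2),54*sqrt( 13) /11, 81] 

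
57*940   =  53580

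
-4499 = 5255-9754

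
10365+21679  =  32044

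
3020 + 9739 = 12759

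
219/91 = 2 + 37/91 = 2.41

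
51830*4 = 207320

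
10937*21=229677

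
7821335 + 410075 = 8231410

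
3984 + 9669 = 13653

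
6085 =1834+4251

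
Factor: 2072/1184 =7/4 =2^( - 2) *7^1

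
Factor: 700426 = 2^1*350213^1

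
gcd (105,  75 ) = 15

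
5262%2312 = 638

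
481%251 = 230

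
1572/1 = 1572 = 1572.00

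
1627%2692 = 1627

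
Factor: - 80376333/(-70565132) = 2^( -2 )*3^1*11^ ( - 1)* 139^1* 859^(-1 )*1867^(  -  1 )*  192749^1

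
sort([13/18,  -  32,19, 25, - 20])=[-32, - 20, 13/18,19, 25]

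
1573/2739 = 143/249 = 0.57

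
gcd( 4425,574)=1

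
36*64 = 2304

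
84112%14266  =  12782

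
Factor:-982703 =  - 982703^1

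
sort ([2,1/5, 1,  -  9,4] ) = [ - 9,1/5,  1, 2, 4 ] 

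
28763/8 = 3595+3/8=3595.38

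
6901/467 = 6901/467 =14.78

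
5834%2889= 56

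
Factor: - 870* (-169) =2^1*3^1 * 5^1*13^2*29^1 = 147030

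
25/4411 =25/4411  =  0.01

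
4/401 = 4/401 = 0.01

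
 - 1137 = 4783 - 5920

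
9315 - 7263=2052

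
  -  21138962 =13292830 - 34431792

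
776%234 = 74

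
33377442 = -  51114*( - 653 )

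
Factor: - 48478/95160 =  - 2^( - 2 )*3^(- 1)*5^(  -  1)*13^( - 1)*61^( - 1 ) *24239^1=- 24239/47580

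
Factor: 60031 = 173^1*347^1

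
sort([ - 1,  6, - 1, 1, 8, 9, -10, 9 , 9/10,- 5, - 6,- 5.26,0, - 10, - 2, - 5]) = [ - 10, - 10, - 6,- 5.26,  -  5 , - 5, - 2 ,-1,-1,  0,9/10, 1, 6 , 8, 9,9] 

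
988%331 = 326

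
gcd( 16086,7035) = 21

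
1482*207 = 306774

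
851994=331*2574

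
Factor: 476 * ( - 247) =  - 117572  =  - 2^2 *7^1*13^1*17^1 * 19^1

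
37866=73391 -35525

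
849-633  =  216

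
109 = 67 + 42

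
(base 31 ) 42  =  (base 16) 7e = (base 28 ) 4E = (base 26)4m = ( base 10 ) 126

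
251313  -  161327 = 89986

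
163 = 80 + 83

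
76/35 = 2 + 6/35 = 2.17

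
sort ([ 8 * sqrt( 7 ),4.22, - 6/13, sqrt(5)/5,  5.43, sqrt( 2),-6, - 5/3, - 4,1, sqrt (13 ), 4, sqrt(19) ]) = [ - 6, - 4,-5/3,-6/13, sqrt( 5)/5 , 1 , sqrt(2), sqrt( 13)  ,  4 , 4.22, sqrt ( 19), 5.43, 8*  sqrt(7)]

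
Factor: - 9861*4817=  - 47500437  =  - 3^1*19^1*173^1*4817^1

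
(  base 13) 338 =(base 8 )1052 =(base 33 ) gq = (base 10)554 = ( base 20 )17E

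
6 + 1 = 7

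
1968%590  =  198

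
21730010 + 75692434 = 97422444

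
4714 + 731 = 5445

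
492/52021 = 492/52021 = 0.01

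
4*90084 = 360336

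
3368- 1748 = 1620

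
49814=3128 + 46686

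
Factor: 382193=7^1*71^1*769^1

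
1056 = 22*48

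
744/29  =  25+19/29=25.66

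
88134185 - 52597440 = 35536745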